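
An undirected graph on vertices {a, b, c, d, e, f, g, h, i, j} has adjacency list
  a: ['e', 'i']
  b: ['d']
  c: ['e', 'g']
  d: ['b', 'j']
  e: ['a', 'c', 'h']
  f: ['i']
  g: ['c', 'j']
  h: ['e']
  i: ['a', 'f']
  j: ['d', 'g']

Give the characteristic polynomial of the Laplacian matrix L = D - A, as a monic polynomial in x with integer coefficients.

Each diagonal entry of L is the vertex degree and each off-diagonal entry is -1 where an edge is present, 0 otherwise; in the order [a, b, c, d, e, f, g, h, i, j] the diagonal is [2, 1, 2, 2, 3, 1, 2, 1, 2, 2]. L has integer entries, so p(x) = det(xI - L) has integer coefficients. Expanding the determinant yields x^10 - 18x^9 + 135x^8 - 548x^7 + 1309x^6 - 1874x^5 + 1568x^4 - 712x^3 + 150x^2 - 10x. Since p(0) = det(-L) = 0, x divides p(x). The largest eigenvalue, 4.3721, is at most the vertex count 10.

x^10 - 18x^9 + 135x^8 - 548x^7 + 1309x^6 - 1874x^5 + 1568x^4 - 712x^3 + 150x^2 - 10x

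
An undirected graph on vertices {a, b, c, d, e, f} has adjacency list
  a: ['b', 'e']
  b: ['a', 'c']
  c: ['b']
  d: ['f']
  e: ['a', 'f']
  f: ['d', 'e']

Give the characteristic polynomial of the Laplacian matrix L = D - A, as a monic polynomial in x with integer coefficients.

Reading degrees in the order [a, b, c, d, e, f] gives [2, 2, 1, 1, 2, 2]; set D = diag(2, 2, 1, 1, 2, 2) and form L = D - A. L has integer entries, so p(x) = det(xI - L) has integer coefficients. Expanding the determinant yields x^6 - 10x^5 + 36x^4 - 56x^3 + 35x^2 - 6x. The constant term is 0 because L is singular (the all-ones vector lies in its kernel). The eigenvalues sum to 10, which equals trace(L) = 2|E|.

x^6 - 10x^5 + 36x^4 - 56x^3 + 35x^2 - 6x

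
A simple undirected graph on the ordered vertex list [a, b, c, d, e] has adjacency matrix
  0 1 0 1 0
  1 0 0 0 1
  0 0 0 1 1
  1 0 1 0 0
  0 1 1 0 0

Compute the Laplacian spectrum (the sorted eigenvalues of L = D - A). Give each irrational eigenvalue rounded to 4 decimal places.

Each diagonal entry of L is the vertex degree and each off-diagonal entry is -1 where an edge is present, 0 otherwise; in the order [a, b, c, d, e] the diagonal is [2, 2, 2, 2, 2]. Diagonalising L (or applying a numerical eigensolver to the 5x5 matrix) gives the spectrum above. The largest eigenvalue, 3.6180, is at most the vertex count 5.

[0, 1.3820, 1.3820, 3.6180, 3.6180]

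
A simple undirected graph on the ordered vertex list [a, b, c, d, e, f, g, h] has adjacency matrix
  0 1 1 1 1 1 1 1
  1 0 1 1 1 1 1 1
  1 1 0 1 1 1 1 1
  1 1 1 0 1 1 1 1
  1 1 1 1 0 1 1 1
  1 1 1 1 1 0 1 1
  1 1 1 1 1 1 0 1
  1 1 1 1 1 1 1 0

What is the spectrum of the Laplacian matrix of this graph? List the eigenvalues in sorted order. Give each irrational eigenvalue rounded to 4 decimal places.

With the vertex order [a, b, c, d, e, f, g, h], the degrees are [7, 7, 7, 7, 7, 7, 7, 7], giving D = diag(7, 7, 7, 7, 7, 7, 7, 7) and L = D - A. L is symmetric positive semidefinite, so every eigenvalue is real and nonnegative. The single zero eigenvalue shows the graph is connected.

[0, 8, 8, 8, 8, 8, 8, 8]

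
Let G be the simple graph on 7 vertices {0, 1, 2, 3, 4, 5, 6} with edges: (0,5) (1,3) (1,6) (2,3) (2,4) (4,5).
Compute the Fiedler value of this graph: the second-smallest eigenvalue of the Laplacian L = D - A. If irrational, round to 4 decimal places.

0.1981

Each diagonal entry of L is the vertex degree and each off-diagonal entry is -1 where an edge is present, 0 otherwise; in the order [0, 1, 2, 3, 4, 5, 6] the diagonal is [1, 2, 2, 2, 2, 2, 1]. The smallest Laplacian eigenvalue is always 0. The next one, lambda_2 = 0.1981, measures how hard the graph is to disconnect: larger values mean better connectivity. There is one zero in the spectrum, matching the 1 component.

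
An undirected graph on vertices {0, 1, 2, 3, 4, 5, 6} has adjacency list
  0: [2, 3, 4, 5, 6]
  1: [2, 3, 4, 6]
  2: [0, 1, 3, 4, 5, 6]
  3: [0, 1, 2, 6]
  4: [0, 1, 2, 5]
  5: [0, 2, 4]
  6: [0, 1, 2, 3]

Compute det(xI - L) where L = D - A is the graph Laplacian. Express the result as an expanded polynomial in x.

Reading degrees in the order [0, 1, 2, 3, 4, 5, 6] gives [5, 4, 6, 4, 4, 3, 4]; set D = diag(5, 4, 6, 4, 4, 3, 4) and form L = D - A. Computing det(xI - L) by cofactor expansion (or equivalently via sum-over-permutations) gives x^7 - 30x^6 + 368x^5 - 2358x^4 + 8303x^3 - 15180x^2 + 11200x. The constant term is 0 because L is singular (the all-ones vector lies in its kernel). The eigenvalues sum to 30, which equals trace(L) = 2|E|.

x^7 - 30x^6 + 368x^5 - 2358x^4 + 8303x^3 - 15180x^2 + 11200x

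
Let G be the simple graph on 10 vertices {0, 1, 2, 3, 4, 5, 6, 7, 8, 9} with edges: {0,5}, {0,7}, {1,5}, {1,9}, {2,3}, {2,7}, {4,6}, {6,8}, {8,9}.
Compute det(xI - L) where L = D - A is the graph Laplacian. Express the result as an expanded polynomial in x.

x^10 - 18x^9 + 136x^8 - 560x^7 + 1365x^6 - 2002x^5 + 1716x^4 - 792x^3 + 165x^2 - 10x

With the vertex order [0, 1, 2, 3, 4, 5, 6, 7, 8, 9], the degrees are [2, 2, 2, 1, 1, 2, 2, 2, 2, 2], giving D = diag(2, 2, 2, 1, 1, 2, 2, 2, 2, 2) and L = D - A. Computing det(xI - L) by cofactor expansion (or equivalently via sum-over-permutations) gives x^10 - 18x^9 + 136x^8 - 560x^7 + 1365x^6 - 2002x^5 + 1716x^4 - 792x^3 + 165x^2 - 10x. The coefficient of x^9 equals -trace(L) = -18, matching the sum of degrees.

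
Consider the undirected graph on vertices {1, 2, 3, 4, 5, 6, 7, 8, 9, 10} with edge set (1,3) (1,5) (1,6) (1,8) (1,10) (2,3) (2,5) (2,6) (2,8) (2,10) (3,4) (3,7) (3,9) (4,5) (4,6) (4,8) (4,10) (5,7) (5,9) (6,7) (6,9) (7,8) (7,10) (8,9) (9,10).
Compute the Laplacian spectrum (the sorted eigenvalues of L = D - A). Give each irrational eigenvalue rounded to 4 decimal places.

Each diagonal entry of L is the vertex degree and each off-diagonal entry is -1 where an edge is present, 0 otherwise; in the order [1, 2, 3, 4, 5, 6, 7, 8, 9, 10] the diagonal is [5, 5, 5, 5, 5, 5, 5, 5, 5, 5]. L is symmetric positive semidefinite, so every eigenvalue is real and nonnegative. The single zero eigenvalue shows the graph is connected. The largest eigenvalue, 10, is at most the vertex count 10.

[0, 5, 5, 5, 5, 5, 5, 5, 5, 10]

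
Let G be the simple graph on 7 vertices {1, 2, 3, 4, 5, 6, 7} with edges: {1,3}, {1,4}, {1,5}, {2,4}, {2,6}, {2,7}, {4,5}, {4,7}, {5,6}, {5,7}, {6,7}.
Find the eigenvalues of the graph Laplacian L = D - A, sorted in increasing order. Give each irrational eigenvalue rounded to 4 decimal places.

Each diagonal entry of L is the vertex degree and each off-diagonal entry is -1 where an edge is present, 0 otherwise; in the order [1, 2, 3, 4, 5, 6, 7] the diagonal is [3, 3, 1, 4, 4, 3, 4]. The multiplicity of 0 as a Laplacian eigenvalue equals the number of connected components. There is one zero in the spectrum, matching the 1 component.

[0, 0.6972, 2.5858, 3.3820, 4.3028, 5.4142, 5.6180]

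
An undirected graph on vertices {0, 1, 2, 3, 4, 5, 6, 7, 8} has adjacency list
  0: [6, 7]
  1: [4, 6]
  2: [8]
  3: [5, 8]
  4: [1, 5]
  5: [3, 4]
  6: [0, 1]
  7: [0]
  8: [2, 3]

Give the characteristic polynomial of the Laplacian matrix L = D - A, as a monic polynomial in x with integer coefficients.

Reading degrees in the order [0, 1, 2, 3, 4, 5, 6, 7, 8] gives [2, 2, 1, 2, 2, 2, 2, 1, 2]; set D = diag(2, 2, 1, 2, 2, 2, 2, 1, 2) and form L = D - A. Computing det(xI - L) by cofactor expansion (or equivalently via sum-over-permutations) gives x^9 - 16x^8 + 105x^7 - 364x^6 + 715x^5 - 792x^4 + 462x^3 - 120x^2 + 9x. Since p(0) = det(-L) = 0, x divides p(x). There is one zero in the spectrum, matching the 1 component.

x^9 - 16x^8 + 105x^7 - 364x^6 + 715x^5 - 792x^4 + 462x^3 - 120x^2 + 9x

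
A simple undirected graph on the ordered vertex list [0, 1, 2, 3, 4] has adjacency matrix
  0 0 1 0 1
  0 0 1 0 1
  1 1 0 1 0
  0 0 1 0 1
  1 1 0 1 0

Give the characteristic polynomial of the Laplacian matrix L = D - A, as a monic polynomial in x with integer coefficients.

x^5 - 12x^4 + 51x^3 - 92x^2 + 60x

With the vertex order [0, 1, 2, 3, 4], the degrees are [2, 2, 3, 2, 3], giving D = diag(2, 2, 3, 2, 3) and L = D - A. The eigenvalues of L are [0, 2, 2, 3, 5]; the characteristic polynomial is the product of (x - lambda_i), which multiplies out to x^5 - 12x^4 + 51x^3 - 92x^2 + 60x. The coefficient of x^4 equals -trace(L) = -12, matching the sum of degrees.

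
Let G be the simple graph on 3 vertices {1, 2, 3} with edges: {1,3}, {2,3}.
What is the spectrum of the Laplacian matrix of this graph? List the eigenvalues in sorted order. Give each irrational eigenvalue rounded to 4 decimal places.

Each diagonal entry of L is the vertex degree and each off-diagonal entry is -1 where an edge is present, 0 otherwise; in the order [1, 2, 3] the diagonal is [1, 1, 2]. Diagonalising L (or applying a numerical eigensolver to the 3x3 matrix) gives the spectrum above. The single zero eigenvalue shows the graph is connected.

[0, 1, 3]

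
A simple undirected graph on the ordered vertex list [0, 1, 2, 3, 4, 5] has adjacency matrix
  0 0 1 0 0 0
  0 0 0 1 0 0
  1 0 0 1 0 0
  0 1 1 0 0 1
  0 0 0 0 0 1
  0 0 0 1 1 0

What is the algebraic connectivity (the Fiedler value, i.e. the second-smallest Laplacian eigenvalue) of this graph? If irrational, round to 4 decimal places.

0.3820

Reading degrees in the order [0, 1, 2, 3, 4, 5] gives [1, 1, 2, 3, 1, 2]; set D = diag(1, 1, 2, 3, 1, 2) and form L = D - A. The smallest Laplacian eigenvalue is always 0. The next one, lambda_2 = 0.3820, measures how hard the graph is to disconnect: larger values mean better connectivity. There is one zero in the spectrum, matching the 1 component. By the matrix-tree theorem the graph has (1/6) * product of the nonzero eigenvalues = 1 spanning tree.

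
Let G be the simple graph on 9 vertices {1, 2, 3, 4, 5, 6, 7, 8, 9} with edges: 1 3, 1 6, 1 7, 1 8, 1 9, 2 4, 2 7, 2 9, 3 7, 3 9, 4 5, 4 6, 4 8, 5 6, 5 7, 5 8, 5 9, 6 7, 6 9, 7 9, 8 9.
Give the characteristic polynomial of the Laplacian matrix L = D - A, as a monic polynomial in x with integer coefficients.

x^9 - 42x^8 + 756x^7 - 7608x^6 + 46758x^5 - 179468x^4 + 419500x^3 - 545144x^2 + 301104x

Reading degrees in the order [1, 2, 3, 4, 5, 6, 7, 8, 9] gives [5, 3, 3, 4, 5, 5, 6, 4, 7]; set D = diag(5, 3, 3, 4, 5, 5, 6, 4, 7) and form L = D - A. L has integer entries, so p(x) = det(xI - L) has integer coefficients. Expanding the determinant yields x^9 - 42x^8 + 756x^7 - 7608x^6 + 46758x^5 - 179468x^4 + 419500x^3 - 545144x^2 + 301104x. The constant term is 0 because L is singular (the all-ones vector lies in its kernel).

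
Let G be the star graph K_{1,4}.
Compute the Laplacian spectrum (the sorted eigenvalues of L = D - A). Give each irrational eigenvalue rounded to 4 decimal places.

[0, 1, 1, 1, 5]

The graph has 5 vertices and degree multiset [4, 1, 1, 1, 1]; D is the diagonal matrix of degrees and L = D - A. Since every row of L sums to 0, the all-ones vector is in the kernel and 0 is an eigenvalue. The single zero eigenvalue shows the graph is connected. There is one zero in the spectrum, matching the 1 component.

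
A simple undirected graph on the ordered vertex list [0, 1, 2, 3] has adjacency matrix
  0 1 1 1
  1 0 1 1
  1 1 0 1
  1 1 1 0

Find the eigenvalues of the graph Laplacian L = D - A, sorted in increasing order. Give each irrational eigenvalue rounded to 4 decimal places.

[0, 4, 4, 4]

Reading degrees in the order [0, 1, 2, 3] gives [3, 3, 3, 3]; set D = diag(3, 3, 3, 3) and form L = D - A. The multiplicity of 0 as a Laplacian eigenvalue equals the number of connected components. There is one zero in the spectrum, matching the 1 component.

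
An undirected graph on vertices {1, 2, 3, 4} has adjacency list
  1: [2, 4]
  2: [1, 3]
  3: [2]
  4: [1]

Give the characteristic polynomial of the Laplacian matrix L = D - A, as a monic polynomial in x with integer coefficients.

Each diagonal entry of L is the vertex degree and each off-diagonal entry is -1 where an edge is present, 0 otherwise; in the order [1, 2, 3, 4] the diagonal is [2, 2, 1, 1]. Computing det(xI - L) by cofactor expansion (or equivalently via sum-over-permutations) gives x^4 - 6x^3 + 10x^2 - 4x. Since p(0) = det(-L) = 0, x divides p(x). By the matrix-tree theorem the graph has (1/4) * product of the nonzero eigenvalues = 1 spanning tree.

x^4 - 6x^3 + 10x^2 - 4x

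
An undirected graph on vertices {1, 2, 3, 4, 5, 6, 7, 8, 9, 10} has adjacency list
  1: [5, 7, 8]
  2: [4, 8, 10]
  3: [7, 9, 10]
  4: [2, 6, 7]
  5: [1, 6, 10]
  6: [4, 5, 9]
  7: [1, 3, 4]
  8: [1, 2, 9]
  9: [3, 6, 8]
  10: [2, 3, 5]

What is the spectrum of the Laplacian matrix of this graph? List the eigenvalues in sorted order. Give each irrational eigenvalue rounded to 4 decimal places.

Each diagonal entry of L is the vertex degree and each off-diagonal entry is -1 where an edge is present, 0 otherwise; in the order [1, 2, 3, 4, 5, 6, 7, 8, 9, 10] the diagonal is [3, 3, 3, 3, 3, 3, 3, 3, 3, 3]. Diagonalising L (or applying a numerical eigensolver to the 10x10 matrix) gives the spectrum above. The eigenvalues sum to 30, which equals trace(L) = 2|E|. The largest eigenvalue, 5, is at most the vertex count 10.

[0, 2, 2, 2, 2, 2, 5, 5, 5, 5]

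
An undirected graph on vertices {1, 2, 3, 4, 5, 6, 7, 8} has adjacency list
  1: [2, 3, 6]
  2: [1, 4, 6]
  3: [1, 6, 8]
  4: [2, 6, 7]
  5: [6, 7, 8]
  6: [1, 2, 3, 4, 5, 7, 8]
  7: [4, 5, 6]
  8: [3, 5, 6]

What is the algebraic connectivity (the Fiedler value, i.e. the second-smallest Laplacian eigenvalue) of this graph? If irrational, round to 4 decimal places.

Each diagonal entry of L is the vertex degree and each off-diagonal entry is -1 where an edge is present, 0 otherwise; in the order [1, 2, 3, 4, 5, 6, 7, 8] the diagonal is [3, 3, 3, 3, 3, 7, 3, 3]. The sorted Laplacian eigenvalues are [0, 1.7530, 1.7530, 3.4450, 3.4450, 4.8019, 4.8019, 8]; the algebraic connectivity is the second entry, 1.7530. The largest eigenvalue, 8, is at most the vertex count 8.

1.7530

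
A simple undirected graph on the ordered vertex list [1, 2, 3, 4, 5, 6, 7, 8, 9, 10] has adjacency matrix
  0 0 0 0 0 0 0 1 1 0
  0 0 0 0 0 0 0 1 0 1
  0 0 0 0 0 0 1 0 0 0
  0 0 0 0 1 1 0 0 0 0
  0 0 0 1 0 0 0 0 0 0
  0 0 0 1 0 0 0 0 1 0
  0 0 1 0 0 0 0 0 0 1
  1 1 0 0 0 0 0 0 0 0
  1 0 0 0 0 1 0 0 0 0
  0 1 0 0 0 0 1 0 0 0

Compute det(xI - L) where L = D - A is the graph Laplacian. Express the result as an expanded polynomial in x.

x^10 - 18x^9 + 136x^8 - 560x^7 + 1365x^6 - 2002x^5 + 1716x^4 - 792x^3 + 165x^2 - 10x

With the vertex order [1, 2, 3, 4, 5, 6, 7, 8, 9, 10], the degrees are [2, 2, 1, 2, 1, 2, 2, 2, 2, 2], giving D = diag(2, 2, 1, 2, 1, 2, 2, 2, 2, 2) and L = D - A. L has integer entries, so p(x) = det(xI - L) has integer coefficients. Expanding the determinant yields x^10 - 18x^9 + 136x^8 - 560x^7 + 1365x^6 - 2002x^5 + 1716x^4 - 792x^3 + 165x^2 - 10x. The constant term is 0 because L is singular (the all-ones vector lies in its kernel). By the matrix-tree theorem the graph has (1/10) * product of the nonzero eigenvalues = 1 spanning tree.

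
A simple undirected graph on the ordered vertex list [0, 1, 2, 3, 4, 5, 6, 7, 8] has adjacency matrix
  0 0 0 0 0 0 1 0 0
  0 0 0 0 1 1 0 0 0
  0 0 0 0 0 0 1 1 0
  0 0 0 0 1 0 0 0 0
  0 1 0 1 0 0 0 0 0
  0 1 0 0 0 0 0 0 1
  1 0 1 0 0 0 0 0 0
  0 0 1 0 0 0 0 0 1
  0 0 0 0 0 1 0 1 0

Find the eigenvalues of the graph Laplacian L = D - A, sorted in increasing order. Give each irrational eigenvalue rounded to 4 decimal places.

[0, 0.1206, 0.4679, 1, 1.6527, 2.3473, 3, 3.5321, 3.8794]

With the vertex order [0, 1, 2, 3, 4, 5, 6, 7, 8], the degrees are [1, 2, 2, 1, 2, 2, 2, 2, 2], giving D = diag(1, 2, 2, 1, 2, 2, 2, 2, 2) and L = D - A. The multiplicity of 0 as a Laplacian eigenvalue equals the number of connected components.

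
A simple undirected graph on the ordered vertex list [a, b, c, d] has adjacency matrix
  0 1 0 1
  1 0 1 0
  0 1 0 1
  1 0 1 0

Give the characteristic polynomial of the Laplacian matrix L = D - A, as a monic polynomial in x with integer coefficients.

Each diagonal entry of L is the vertex degree and each off-diagonal entry is -1 where an edge is present, 0 otherwise; in the order [a, b, c, d] the diagonal is [2, 2, 2, 2]. Computing det(xI - L) by cofactor expansion (or equivalently via sum-over-permutations) gives x^4 - 8x^3 + 20x^2 - 16x. The coefficient of x^3 equals -trace(L) = -8, matching the sum of degrees.

x^4 - 8x^3 + 20x^2 - 16x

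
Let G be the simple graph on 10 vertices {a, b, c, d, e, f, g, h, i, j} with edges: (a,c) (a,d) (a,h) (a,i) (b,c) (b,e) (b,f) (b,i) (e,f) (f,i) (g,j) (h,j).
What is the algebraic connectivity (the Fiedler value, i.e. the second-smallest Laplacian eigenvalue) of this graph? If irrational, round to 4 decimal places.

0.2217

Each diagonal entry of L is the vertex degree and each off-diagonal entry is -1 where an edge is present, 0 otherwise; in the order [a, b, c, d, e, f, g, h, i, j] the diagonal is [4, 4, 2, 1, 2, 3, 1, 2, 3, 2]. The smallest Laplacian eigenvalue is always 0. The next one, lambda_2 = 0.2217, measures how hard the graph is to disconnect: larger values mean better connectivity. The largest eigenvalue, 5.6881, is at most the vertex count 10.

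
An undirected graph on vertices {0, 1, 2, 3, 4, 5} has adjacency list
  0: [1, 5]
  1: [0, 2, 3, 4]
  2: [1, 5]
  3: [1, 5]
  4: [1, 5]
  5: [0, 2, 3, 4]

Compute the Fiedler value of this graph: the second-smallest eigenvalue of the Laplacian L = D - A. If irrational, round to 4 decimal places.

2

Each diagonal entry of L is the vertex degree and each off-diagonal entry is -1 where an edge is present, 0 otherwise; in the order [0, 1, 2, 3, 4, 5] the diagonal is [2, 4, 2, 2, 2, 4]. Computing the eigenvalues of L and sorting gives [0, 2, 2, 2, 4, 6]. The Fiedler value lambda_2 = 2 is strictly positive, so the graph is connected. The largest eigenvalue, 6, is at most the vertex count 6. The eigenvalues sum to 16, which equals trace(L) = 2|E|.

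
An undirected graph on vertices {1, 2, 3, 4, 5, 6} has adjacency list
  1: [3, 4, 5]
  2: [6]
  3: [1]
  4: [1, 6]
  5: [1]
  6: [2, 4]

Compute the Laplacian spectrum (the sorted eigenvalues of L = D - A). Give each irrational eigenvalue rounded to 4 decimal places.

Each diagonal entry of L is the vertex degree and each off-diagonal entry is -1 where an edge is present, 0 otherwise; in the order [1, 2, 3, 4, 5, 6] the diagonal is [3, 1, 1, 2, 1, 2]. Since every row of L sums to 0, the all-ones vector is in the kernel and 0 is an eigenvalue. There is one zero in the spectrum, matching the 1 component.

[0, 0.3249, 1, 1.4608, 3, 4.2143]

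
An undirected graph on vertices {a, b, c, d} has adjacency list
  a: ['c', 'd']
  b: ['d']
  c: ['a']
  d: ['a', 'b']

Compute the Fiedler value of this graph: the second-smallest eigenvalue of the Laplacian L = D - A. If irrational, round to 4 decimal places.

With the vertex order [a, b, c, d], the degrees are [2, 1, 1, 2], giving D = diag(2, 1, 1, 2) and L = D - A. The sorted Laplacian eigenvalues are [0, 0.5858, 2, 3.4142]; the algebraic connectivity is the second entry, 0.5858. By the matrix-tree theorem the graph has (1/4) * product of the nonzero eigenvalues = 1 spanning tree.

0.5858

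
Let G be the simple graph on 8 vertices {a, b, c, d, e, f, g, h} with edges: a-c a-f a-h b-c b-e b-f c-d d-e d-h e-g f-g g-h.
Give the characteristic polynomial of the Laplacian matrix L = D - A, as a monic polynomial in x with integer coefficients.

x^8 - 24x^7 + 240x^6 - 1296x^5 + 4080x^4 - 7488x^3 + 7424x^2 - 3072x

With the vertex order [a, b, c, d, e, f, g, h], the degrees are [3, 3, 3, 3, 3, 3, 3, 3], giving D = diag(3, 3, 3, 3, 3, 3, 3, 3) and L = D - A. L has integer entries, so p(x) = det(xI - L) has integer coefficients. Expanding the determinant yields x^8 - 24x^7 + 240x^6 - 1296x^5 + 4080x^4 - 7488x^3 + 7424x^2 - 3072x. The coefficient of x^7 equals -trace(L) = -24, matching the sum of degrees.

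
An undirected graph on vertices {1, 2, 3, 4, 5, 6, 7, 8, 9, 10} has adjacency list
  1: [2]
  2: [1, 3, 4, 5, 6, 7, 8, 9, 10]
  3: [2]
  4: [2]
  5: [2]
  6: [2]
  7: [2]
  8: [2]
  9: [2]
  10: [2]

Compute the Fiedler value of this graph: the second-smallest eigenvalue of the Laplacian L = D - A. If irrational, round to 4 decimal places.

Each diagonal entry of L is the vertex degree and each off-diagonal entry is -1 where an edge is present, 0 otherwise; in the order [1, 2, 3, 4, 5, 6, 7, 8, 9, 10] the diagonal is [1, 9, 1, 1, 1, 1, 1, 1, 1, 1]. Computing the eigenvalues of L and sorting gives [0, 1, 1, 1, 1, 1, 1, 1, 1, 10]. The Fiedler value lambda_2 = 1 is strictly positive, so the graph is connected.

1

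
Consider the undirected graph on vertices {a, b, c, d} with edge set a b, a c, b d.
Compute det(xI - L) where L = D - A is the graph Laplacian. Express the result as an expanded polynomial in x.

x^4 - 6x^3 + 10x^2 - 4x

Reading degrees in the order [a, b, c, d] gives [2, 2, 1, 1]; set D = diag(2, 2, 1, 1) and form L = D - A. Computing det(xI - L) by cofactor expansion (or equivalently via sum-over-permutations) gives x^4 - 6x^3 + 10x^2 - 4x. The constant term is 0 because L is singular (the all-ones vector lies in its kernel). The eigenvalues sum to 6, which equals trace(L) = 2|E|. There is one zero in the spectrum, matching the 1 component.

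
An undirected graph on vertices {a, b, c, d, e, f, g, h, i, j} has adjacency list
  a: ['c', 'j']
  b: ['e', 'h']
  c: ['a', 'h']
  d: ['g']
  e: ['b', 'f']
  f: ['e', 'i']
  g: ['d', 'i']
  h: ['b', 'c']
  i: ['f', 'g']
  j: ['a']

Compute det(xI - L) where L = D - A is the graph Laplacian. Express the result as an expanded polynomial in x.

x^10 - 18x^9 + 136x^8 - 560x^7 + 1365x^6 - 2002x^5 + 1716x^4 - 792x^3 + 165x^2 - 10x

With the vertex order [a, b, c, d, e, f, g, h, i, j], the degrees are [2, 2, 2, 1, 2, 2, 2, 2, 2, 1], giving D = diag(2, 2, 2, 1, 2, 2, 2, 2, 2, 1) and L = D - A. Computing det(xI - L) by cofactor expansion (or equivalently via sum-over-permutations) gives x^10 - 18x^9 + 136x^8 - 560x^7 + 1365x^6 - 2002x^5 + 1716x^4 - 792x^3 + 165x^2 - 10x. The constant term is 0 because L is singular (the all-ones vector lies in its kernel). By the matrix-tree theorem the graph has (1/10) * product of the nonzero eigenvalues = 1 spanning tree. The eigenvalues sum to 18, which equals trace(L) = 2|E|.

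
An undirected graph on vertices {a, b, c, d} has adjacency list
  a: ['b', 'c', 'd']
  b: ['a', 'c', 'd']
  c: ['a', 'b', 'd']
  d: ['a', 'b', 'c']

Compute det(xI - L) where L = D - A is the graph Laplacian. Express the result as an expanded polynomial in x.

x^4 - 12x^3 + 48x^2 - 64x

With the vertex order [a, b, c, d], the degrees are [3, 3, 3, 3], giving D = diag(3, 3, 3, 3) and L = D - A. L has integer entries, so p(x) = det(xI - L) has integer coefficients. Expanding the determinant yields x^4 - 12x^3 + 48x^2 - 64x. Since p(0) = det(-L) = 0, x divides p(x). The eigenvalues sum to 12, which equals trace(L) = 2|E|.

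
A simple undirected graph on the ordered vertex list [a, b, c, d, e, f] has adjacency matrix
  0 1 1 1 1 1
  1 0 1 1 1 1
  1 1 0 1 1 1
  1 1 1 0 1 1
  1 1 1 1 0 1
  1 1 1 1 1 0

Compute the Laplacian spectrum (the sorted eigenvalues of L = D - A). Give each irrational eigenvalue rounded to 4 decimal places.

Reading degrees in the order [a, b, c, d, e, f] gives [5, 5, 5, 5, 5, 5]; set D = diag(5, 5, 5, 5, 5, 5) and form L = D - A. Since every row of L sums to 0, the all-ones vector is in the kernel and 0 is an eigenvalue. The largest eigenvalue, 6, is at most the vertex count 6.

[0, 6, 6, 6, 6, 6]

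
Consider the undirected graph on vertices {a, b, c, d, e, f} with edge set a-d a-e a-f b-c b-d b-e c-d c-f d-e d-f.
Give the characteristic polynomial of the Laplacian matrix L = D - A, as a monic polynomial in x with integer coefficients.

With the vertex order [a, b, c, d, e, f], the degrees are [3, 3, 3, 5, 3, 3], giving D = diag(3, 3, 3, 5, 3, 3) and L = D - A. L has integer entries, so p(x) = det(xI - L) has integer coefficients. Expanding the determinant yields x^6 - 20x^5 + 155x^4 - 580x^3 + 1045x^2 - 726x. The constant term is 0 because L is singular (the all-ones vector lies in its kernel).

x^6 - 20x^5 + 155x^4 - 580x^3 + 1045x^2 - 726x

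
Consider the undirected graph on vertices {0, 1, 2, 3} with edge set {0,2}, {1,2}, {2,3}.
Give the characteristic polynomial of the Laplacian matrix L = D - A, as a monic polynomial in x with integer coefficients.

x^4 - 6x^3 + 9x^2 - 4x

Each diagonal entry of L is the vertex degree and each off-diagonal entry is -1 where an edge is present, 0 otherwise; in the order [0, 1, 2, 3] the diagonal is [1, 1, 3, 1]. L has integer entries, so p(x) = det(xI - L) has integer coefficients. Expanding the determinant yields x^4 - 6x^3 + 9x^2 - 4x. Since p(0) = det(-L) = 0, x divides p(x). By the matrix-tree theorem the graph has (1/4) * product of the nonzero eigenvalues = 1 spanning tree.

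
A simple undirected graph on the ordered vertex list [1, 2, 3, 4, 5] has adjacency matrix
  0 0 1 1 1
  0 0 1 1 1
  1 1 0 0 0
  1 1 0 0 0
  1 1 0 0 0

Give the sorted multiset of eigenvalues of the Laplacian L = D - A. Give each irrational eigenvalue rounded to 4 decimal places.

Each diagonal entry of L is the vertex degree and each off-diagonal entry is -1 where an edge is present, 0 otherwise; in the order [1, 2, 3, 4, 5] the diagonal is [3, 3, 2, 2, 2]. Diagonalising L (or applying a numerical eigensolver to the 5x5 matrix) gives the spectrum above. There is one zero in the spectrum, matching the 1 component.

[0, 2, 2, 3, 5]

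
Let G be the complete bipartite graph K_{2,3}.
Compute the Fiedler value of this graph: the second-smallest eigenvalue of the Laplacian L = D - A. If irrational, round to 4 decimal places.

2

The graph has 5 vertices and degree multiset [3, 3, 2, 2, 2]; D is the diagonal matrix of degrees and L = D - A. The sorted Laplacian eigenvalues are [0, 2, 2, 3, 5]; the algebraic connectivity is the second entry, 2.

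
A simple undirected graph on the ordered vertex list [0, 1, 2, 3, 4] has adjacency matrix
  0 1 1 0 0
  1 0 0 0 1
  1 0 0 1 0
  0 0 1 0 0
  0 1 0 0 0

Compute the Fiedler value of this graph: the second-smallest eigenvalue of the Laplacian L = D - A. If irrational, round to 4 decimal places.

Each diagonal entry of L is the vertex degree and each off-diagonal entry is -1 where an edge is present, 0 otherwise; in the order [0, 1, 2, 3, 4] the diagonal is [2, 2, 2, 1, 1]. Computing the eigenvalues of L and sorting gives [0, 0.3820, 1.3820, 2.6180, 3.6180]. The Fiedler value lambda_2 = 0.3820 is strictly positive, so the graph is connected. The largest eigenvalue, 3.6180, is at most the vertex count 5.

0.3820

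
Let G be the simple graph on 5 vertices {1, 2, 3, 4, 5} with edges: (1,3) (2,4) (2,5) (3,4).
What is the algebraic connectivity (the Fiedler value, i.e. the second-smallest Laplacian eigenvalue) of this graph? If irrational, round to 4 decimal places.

Each diagonal entry of L is the vertex degree and each off-diagonal entry is -1 where an edge is present, 0 otherwise; in the order [1, 2, 3, 4, 5] the diagonal is [1, 2, 2, 2, 1]. The sorted Laplacian eigenvalues are [0, 0.3820, 1.3820, 2.6180, 3.6180]; the algebraic connectivity is the second entry, 0.3820. The eigenvalues sum to 8, which equals trace(L) = 2|E|.

0.3820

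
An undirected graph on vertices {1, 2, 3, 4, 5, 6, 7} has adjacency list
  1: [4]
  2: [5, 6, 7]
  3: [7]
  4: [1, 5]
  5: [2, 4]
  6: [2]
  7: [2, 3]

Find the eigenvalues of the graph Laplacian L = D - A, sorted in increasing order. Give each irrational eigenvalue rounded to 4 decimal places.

[0, 0.2603, 0.6262, 1.4055, 2.2742, 3.0996, 4.3342]

Each diagonal entry of L is the vertex degree and each off-diagonal entry is -1 where an edge is present, 0 otherwise; in the order [1, 2, 3, 4, 5, 6, 7] the diagonal is [1, 3, 1, 2, 2, 1, 2]. The multiplicity of 0 as a Laplacian eigenvalue equals the number of connected components. The largest eigenvalue, 4.3342, is at most the vertex count 7.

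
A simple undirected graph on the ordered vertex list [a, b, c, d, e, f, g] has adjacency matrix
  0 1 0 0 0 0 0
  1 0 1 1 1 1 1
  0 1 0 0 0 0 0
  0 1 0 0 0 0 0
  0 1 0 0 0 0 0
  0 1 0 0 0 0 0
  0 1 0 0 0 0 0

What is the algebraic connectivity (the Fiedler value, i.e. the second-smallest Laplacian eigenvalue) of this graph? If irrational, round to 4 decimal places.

With the vertex order [a, b, c, d, e, f, g], the degrees are [1, 6, 1, 1, 1, 1, 1], giving D = diag(1, 6, 1, 1, 1, 1, 1) and L = D - A. The sorted Laplacian eigenvalues are [0, 1, 1, 1, 1, 1, 7]; the algebraic connectivity is the second entry, 1.

1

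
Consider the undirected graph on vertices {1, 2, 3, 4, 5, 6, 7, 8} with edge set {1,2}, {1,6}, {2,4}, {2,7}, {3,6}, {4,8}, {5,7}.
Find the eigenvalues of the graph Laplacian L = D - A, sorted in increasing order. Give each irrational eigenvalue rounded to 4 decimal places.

With the vertex order [1, 2, 3, 4, 5, 6, 7, 8], the degrees are [2, 3, 1, 2, 1, 2, 2, 1], giving D = diag(2, 3, 1, 2, 1, 2, 2, 1) and L = D - A. Since every row of L sums to 0, the all-ones vector is in the kernel and 0 is an eigenvalue. The single zero eigenvalue shows the graph is connected. The eigenvalues sum to 14, which equals trace(L) = 2|E|. The largest eigenvalue, 4.4383, is at most the vertex count 8.

[0, 0.2434, 0.3820, 1.1798, 2, 2.6180, 3.1386, 4.4383]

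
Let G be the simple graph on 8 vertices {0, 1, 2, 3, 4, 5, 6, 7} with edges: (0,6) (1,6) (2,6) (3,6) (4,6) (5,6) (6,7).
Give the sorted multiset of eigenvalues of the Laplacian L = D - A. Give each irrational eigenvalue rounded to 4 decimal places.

[0, 1, 1, 1, 1, 1, 1, 8]

With the vertex order [0, 1, 2, 3, 4, 5, 6, 7], the degrees are [1, 1, 1, 1, 1, 1, 7, 1], giving D = diag(1, 1, 1, 1, 1, 1, 7, 1) and L = D - A. L is symmetric positive semidefinite, so every eigenvalue is real and nonnegative. By the matrix-tree theorem the graph has (1/8) * product of the nonzero eigenvalues = 1 spanning tree. The largest eigenvalue, 8, is at most the vertex count 8.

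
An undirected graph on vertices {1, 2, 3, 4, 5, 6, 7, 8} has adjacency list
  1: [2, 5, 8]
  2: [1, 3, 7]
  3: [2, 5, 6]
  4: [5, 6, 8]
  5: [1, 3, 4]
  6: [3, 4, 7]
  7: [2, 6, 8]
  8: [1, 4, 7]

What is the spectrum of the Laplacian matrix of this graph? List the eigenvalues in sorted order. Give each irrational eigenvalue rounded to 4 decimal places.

[0, 2, 2, 2, 4, 4, 4, 6]

With the vertex order [1, 2, 3, 4, 5, 6, 7, 8], the degrees are [3, 3, 3, 3, 3, 3, 3, 3], giving D = diag(3, 3, 3, 3, 3, 3, 3, 3) and L = D - A. L is symmetric positive semidefinite, so every eigenvalue is real and nonnegative. There is one zero in the spectrum, matching the 1 component. By the matrix-tree theorem the graph has (1/8) * product of the nonzero eigenvalues = 384 spanning trees.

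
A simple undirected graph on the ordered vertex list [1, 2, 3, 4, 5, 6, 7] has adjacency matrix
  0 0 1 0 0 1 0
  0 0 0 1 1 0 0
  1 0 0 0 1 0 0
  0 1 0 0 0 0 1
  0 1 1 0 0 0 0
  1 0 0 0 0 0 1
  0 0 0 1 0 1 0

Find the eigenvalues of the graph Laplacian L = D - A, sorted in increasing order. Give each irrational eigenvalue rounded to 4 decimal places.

[0, 0.7530, 0.7530, 2.4450, 2.4450, 3.8019, 3.8019]

With the vertex order [1, 2, 3, 4, 5, 6, 7], the degrees are [2, 2, 2, 2, 2, 2, 2], giving D = diag(2, 2, 2, 2, 2, 2, 2) and L = D - A. Diagonalising L (or applying a numerical eigensolver to the 7x7 matrix) gives the spectrum above. There is one zero in the spectrum, matching the 1 component.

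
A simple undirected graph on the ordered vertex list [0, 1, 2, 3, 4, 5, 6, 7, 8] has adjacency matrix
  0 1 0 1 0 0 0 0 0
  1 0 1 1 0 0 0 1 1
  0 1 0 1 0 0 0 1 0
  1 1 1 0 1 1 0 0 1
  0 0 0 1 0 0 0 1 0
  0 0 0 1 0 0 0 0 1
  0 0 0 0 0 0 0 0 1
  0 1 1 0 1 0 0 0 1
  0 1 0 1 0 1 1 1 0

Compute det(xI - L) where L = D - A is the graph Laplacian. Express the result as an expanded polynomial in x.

x^9 - 30x^8 + 373x^7 - 2496x^6 + 9778x^5 - 22860x^4 + 31055x^3 - 22340x^2 + 6471x

With the vertex order [0, 1, 2, 3, 4, 5, 6, 7, 8], the degrees are [2, 5, 3, 6, 2, 2, 1, 4, 5], giving D = diag(2, 5, 3, 6, 2, 2, 1, 4, 5) and L = D - A. Computing det(xI - L) by cofactor expansion (or equivalently via sum-over-permutations) gives x^9 - 30x^8 + 373x^7 - 2496x^6 + 9778x^5 - 22860x^4 + 31055x^3 - 22340x^2 + 6471x. Since p(0) = det(-L) = 0, x divides p(x).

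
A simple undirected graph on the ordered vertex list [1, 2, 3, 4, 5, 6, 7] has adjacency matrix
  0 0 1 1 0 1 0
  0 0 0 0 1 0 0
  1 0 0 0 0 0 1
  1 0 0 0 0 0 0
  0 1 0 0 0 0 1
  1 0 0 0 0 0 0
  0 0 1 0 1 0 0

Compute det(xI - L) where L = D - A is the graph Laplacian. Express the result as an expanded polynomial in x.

x^7 - 12x^6 + 54x^5 - 114x^4 + 116x^3 - 52x^2 + 7x

With the vertex order [1, 2, 3, 4, 5, 6, 7], the degrees are [3, 1, 2, 1, 2, 1, 2], giving D = diag(3, 1, 2, 1, 2, 1, 2) and L = D - A. L has integer entries, so p(x) = det(xI - L) has integer coefficients. Expanding the determinant yields x^7 - 12x^6 + 54x^5 - 114x^4 + 116x^3 - 52x^2 + 7x. The coefficient of x^6 equals -trace(L) = -12, matching the sum of degrees. By the matrix-tree theorem the graph has (1/7) * product of the nonzero eigenvalues = 1 spanning tree.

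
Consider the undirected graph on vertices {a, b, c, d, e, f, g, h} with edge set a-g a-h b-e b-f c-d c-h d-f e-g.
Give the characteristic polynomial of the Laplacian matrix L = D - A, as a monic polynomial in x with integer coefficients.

x^8 - 16x^7 + 104x^6 - 352x^5 + 660x^4 - 672x^3 + 336x^2 - 64x

Each diagonal entry of L is the vertex degree and each off-diagonal entry is -1 where an edge is present, 0 otherwise; in the order [a, b, c, d, e, f, g, h] the diagonal is [2, 2, 2, 2, 2, 2, 2, 2]. Computing det(xI - L) by cofactor expansion (or equivalently via sum-over-permutations) gives x^8 - 16x^7 + 104x^6 - 352x^5 + 660x^4 - 672x^3 + 336x^2 - 64x. The coefficient of x^7 equals -trace(L) = -16, matching the sum of degrees.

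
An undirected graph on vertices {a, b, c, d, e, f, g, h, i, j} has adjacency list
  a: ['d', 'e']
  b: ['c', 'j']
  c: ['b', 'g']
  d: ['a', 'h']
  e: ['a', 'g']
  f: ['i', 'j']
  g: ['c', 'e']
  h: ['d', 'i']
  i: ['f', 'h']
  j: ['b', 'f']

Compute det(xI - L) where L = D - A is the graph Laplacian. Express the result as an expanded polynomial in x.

x^10 - 20x^9 + 170x^8 - 800x^7 + 2275x^6 - 4004x^5 + 4290x^4 - 2640x^3 + 825x^2 - 100x

Each diagonal entry of L is the vertex degree and each off-diagonal entry is -1 where an edge is present, 0 otherwise; in the order [a, b, c, d, e, f, g, h, i, j] the diagonal is [2, 2, 2, 2, 2, 2, 2, 2, 2, 2]. Computing det(xI - L) by cofactor expansion (or equivalently via sum-over-permutations) gives x^10 - 20x^9 + 170x^8 - 800x^7 + 2275x^6 - 4004x^5 + 4290x^4 - 2640x^3 + 825x^2 - 100x. The constant term is 0 because L is singular (the all-ones vector lies in its kernel).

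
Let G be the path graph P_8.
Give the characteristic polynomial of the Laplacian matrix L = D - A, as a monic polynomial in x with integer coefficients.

x^8 - 14x^7 + 78x^6 - 220x^5 + 330x^4 - 252x^3 + 84x^2 - 8x

The graph has 8 vertices and degree multiset [2, 2, 2, 2, 2, 2, 1, 1]; D is the diagonal matrix of degrees and L = D - A. Computing det(xI - L) by cofactor expansion (or equivalently via sum-over-permutations) gives x^8 - 14x^7 + 78x^6 - 220x^5 + 330x^4 - 252x^3 + 84x^2 - 8x. Since p(0) = det(-L) = 0, x divides p(x). The eigenvalues sum to 14, which equals trace(L) = 2|E|.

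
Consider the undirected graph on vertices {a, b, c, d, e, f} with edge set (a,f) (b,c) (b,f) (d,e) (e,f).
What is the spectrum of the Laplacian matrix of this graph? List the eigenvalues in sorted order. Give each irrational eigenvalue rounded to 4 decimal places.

[0, 0.3820, 0.6972, 2, 2.6180, 4.3028]

With the vertex order [a, b, c, d, e, f], the degrees are [1, 2, 1, 1, 2, 3], giving D = diag(1, 2, 1, 1, 2, 3) and L = D - A. Since every row of L sums to 0, the all-ones vector is in the kernel and 0 is an eigenvalue. The largest eigenvalue, 4.3028, is at most the vertex count 6. The eigenvalues sum to 10, which equals trace(L) = 2|E|.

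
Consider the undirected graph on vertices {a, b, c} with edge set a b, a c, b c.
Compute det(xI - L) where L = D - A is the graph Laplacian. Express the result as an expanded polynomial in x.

x^3 - 6x^2 + 9x

Each diagonal entry of L is the vertex degree and each off-diagonal entry is -1 where an edge is present, 0 otherwise; in the order [a, b, c] the diagonal is [2, 2, 2]. The eigenvalues of L are [0, 3, 3]; the characteristic polynomial is the product of (x - lambda_i), which multiplies out to x^3 - 6x^2 + 9x. The coefficient of x^2 equals -trace(L) = -6, matching the sum of degrees.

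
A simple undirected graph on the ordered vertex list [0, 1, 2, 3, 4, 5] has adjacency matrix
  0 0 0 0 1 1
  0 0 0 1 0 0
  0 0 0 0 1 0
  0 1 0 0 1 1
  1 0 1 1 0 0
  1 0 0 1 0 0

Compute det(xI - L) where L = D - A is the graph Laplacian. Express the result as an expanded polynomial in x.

x^6 - 12x^5 + 52x^4 - 100x^3 + 83x^2 - 24x

Reading degrees in the order [0, 1, 2, 3, 4, 5] gives [2, 1, 1, 3, 3, 2]; set D = diag(2, 1, 1, 3, 3, 2) and form L = D - A. Computing det(xI - L) by cofactor expansion (or equivalently via sum-over-permutations) gives x^6 - 12x^5 + 52x^4 - 100x^3 + 83x^2 - 24x. Since p(0) = det(-L) = 0, x divides p(x). By the matrix-tree theorem the graph has (1/6) * product of the nonzero eigenvalues = 4 spanning trees.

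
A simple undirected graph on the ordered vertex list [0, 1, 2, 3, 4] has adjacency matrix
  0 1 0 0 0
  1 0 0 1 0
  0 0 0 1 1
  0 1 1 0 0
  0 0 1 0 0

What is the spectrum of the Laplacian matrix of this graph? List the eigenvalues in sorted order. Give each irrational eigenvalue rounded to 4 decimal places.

[0, 0.3820, 1.3820, 2.6180, 3.6180]

Each diagonal entry of L is the vertex degree and each off-diagonal entry is -1 where an edge is present, 0 otherwise; in the order [0, 1, 2, 3, 4] the diagonal is [1, 2, 2, 2, 1]. L is symmetric positive semidefinite, so every eigenvalue is real and nonnegative. The single zero eigenvalue shows the graph is connected.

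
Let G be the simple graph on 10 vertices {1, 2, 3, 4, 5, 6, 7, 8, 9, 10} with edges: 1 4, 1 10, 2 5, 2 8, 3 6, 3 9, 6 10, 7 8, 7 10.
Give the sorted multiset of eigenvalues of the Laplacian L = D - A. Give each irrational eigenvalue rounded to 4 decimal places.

Reading degrees in the order [1, 2, 3, 4, 5, 6, 7, 8, 9, 10] gives [2, 2, 2, 1, 1, 2, 2, 2, 1, 3]; set D = diag(2, 2, 2, 1, 1, 2, 2, 2, 1, 3) and form L = D - A. L is symmetric positive semidefinite, so every eigenvalue is real and nonnegative. The largest eigenvalue, 4.4659, is at most the vertex count 10. The eigenvalues sum to 18, which equals trace(L) = 2|E|.

[0, 0.1479, 0.2814, 0.7873, 1.2931, 2, 2.4631, 3.0926, 3.4687, 4.4659]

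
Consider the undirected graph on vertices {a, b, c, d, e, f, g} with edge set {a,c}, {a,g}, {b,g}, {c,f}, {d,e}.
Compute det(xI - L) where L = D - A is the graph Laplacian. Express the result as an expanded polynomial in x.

x^7 - 10x^6 + 37x^5 - 62x^4 + 45x^3 - 10x^2

Each diagonal entry of L is the vertex degree and each off-diagonal entry is -1 where an edge is present, 0 otherwise; in the order [a, b, c, d, e, f, g] the diagonal is [2, 1, 2, 1, 1, 1, 2]. Computing det(xI - L) by cofactor expansion (or equivalently via sum-over-permutations) gives x^7 - 10x^6 + 37x^5 - 62x^4 + 45x^3 - 10x^2. The coefficient of x^6 equals -trace(L) = -10, matching the sum of degrees. The largest eigenvalue, 3.6180, is at most the vertex count 7. The eigenvalues sum to 10, which equals trace(L) = 2|E|.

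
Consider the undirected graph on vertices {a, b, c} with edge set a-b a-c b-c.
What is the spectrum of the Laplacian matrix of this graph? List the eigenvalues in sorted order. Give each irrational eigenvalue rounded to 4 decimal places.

[0, 3, 3]

Reading degrees in the order [a, b, c] gives [2, 2, 2]; set D = diag(2, 2, 2) and form L = D - A. Diagonalising L (or applying a numerical eigensolver to the 3x3 matrix) gives the spectrum above. By the matrix-tree theorem the graph has (1/3) * product of the nonzero eigenvalues = 3 spanning trees.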